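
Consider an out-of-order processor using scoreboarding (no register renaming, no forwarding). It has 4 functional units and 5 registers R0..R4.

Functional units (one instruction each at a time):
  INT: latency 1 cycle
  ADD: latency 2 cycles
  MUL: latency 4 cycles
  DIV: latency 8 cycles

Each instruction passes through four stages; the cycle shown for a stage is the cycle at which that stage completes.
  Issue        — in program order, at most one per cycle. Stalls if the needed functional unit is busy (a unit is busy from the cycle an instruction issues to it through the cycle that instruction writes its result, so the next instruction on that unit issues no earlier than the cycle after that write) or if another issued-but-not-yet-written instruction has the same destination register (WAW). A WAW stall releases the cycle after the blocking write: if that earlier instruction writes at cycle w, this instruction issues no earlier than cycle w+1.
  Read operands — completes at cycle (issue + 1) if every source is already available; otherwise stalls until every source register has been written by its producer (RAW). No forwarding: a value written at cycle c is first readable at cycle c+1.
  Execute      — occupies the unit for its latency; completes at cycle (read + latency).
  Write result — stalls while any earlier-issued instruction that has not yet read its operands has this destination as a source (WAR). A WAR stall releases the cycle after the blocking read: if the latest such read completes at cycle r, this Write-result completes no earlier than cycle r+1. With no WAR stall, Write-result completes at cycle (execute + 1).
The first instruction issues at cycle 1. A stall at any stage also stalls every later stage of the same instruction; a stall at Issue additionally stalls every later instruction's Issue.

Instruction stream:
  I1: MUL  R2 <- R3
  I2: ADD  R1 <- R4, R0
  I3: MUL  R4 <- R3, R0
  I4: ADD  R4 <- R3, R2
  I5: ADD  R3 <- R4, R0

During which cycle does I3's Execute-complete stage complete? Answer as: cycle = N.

cycle = 13

[1] I1→MUL
[2] I1 RO · I2→ADD
[3] I2 RO
[5] I2 EX
[6] I1 EX · I2 WR R1
[7] I1 WR R2
[8] I3→MUL
[9] I3 RO
[13] I3 EX
[14] I3 WR R4
[15] I4→ADD
[16] I4 RO
[18] I4 EX
[19] I4 WR R4
[20] I5→ADD
[21] I5 RO
[23] I5 EX
[24] I5 WR R3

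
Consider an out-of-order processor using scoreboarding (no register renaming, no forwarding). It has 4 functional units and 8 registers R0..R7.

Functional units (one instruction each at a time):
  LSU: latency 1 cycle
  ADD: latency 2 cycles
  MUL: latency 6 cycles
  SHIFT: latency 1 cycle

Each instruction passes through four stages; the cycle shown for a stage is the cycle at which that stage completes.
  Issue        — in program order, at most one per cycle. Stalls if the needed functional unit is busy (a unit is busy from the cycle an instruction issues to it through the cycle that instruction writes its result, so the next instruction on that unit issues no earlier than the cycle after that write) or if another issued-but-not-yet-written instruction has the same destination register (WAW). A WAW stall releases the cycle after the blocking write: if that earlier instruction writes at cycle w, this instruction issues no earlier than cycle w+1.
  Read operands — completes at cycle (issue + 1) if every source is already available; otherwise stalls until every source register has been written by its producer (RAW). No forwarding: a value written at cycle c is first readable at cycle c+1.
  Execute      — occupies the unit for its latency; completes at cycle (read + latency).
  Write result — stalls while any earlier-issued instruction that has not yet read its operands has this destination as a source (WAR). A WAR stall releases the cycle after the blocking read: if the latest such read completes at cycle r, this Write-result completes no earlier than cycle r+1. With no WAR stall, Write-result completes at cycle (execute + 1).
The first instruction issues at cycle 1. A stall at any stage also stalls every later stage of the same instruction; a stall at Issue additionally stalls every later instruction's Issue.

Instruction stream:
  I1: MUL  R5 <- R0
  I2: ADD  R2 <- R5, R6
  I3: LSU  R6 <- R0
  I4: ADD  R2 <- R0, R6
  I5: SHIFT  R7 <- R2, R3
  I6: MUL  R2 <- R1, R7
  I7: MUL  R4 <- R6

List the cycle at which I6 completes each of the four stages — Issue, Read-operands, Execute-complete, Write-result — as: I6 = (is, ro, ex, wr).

c1: I1 issues→MUL
c2: I1 reads · I2 issues→ADD
c3: I3 issues→LSU
c4: I3 reads
c5: I3 exec-done
c8: I1 exec-done
c9: I1 writes R5
c10: I2 reads
c11: I3 writes R6
c12: I2 exec-done
c13: I2 writes R2
c14: I4 issues→ADD
c15: I4 reads · I5 issues→SHIFT
c17: I4 exec-done
c18: I4 writes R2
c19: I5 reads · I6 issues→MUL
c20: I5 exec-done
c21: I5 writes R7
c22: I6 reads
c28: I6 exec-done
c29: I6 writes R2
c30: I7 issues→MUL
c31: I7 reads
c37: I7 exec-done
c38: I7 writes R4

I6 = (19, 22, 28, 29)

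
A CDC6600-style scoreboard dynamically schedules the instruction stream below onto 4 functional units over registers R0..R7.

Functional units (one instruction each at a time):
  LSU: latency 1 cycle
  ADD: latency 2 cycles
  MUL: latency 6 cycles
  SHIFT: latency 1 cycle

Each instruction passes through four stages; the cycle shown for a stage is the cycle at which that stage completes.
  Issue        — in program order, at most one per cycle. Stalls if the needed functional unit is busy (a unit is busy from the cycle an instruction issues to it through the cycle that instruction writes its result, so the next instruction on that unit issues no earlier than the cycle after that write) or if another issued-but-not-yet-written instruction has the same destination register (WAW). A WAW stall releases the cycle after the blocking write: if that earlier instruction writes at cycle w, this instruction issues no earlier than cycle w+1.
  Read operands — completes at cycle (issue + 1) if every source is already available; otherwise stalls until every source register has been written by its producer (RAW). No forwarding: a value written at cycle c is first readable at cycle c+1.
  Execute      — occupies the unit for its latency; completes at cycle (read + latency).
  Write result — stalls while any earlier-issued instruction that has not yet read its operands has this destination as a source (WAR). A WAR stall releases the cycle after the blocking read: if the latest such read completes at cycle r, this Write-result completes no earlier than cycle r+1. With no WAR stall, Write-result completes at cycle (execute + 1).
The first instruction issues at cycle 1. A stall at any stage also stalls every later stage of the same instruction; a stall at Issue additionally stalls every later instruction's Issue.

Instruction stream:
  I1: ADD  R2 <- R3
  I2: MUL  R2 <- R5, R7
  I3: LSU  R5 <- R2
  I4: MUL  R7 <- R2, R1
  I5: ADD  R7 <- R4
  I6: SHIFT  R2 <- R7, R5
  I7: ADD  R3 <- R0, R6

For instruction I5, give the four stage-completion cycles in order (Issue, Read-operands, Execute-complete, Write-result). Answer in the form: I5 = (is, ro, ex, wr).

I5 = (24, 25, 27, 28)

t=1  issue I1 (ADD)
t=2  I1 read-ops
t=4  I1 finished on ADD
t=5  I1→R2
t=6  issue I2 (MUL)
t=7  I2 read-ops · issue I3 (LSU)
t=13  I2 finished on MUL
t=14  I2→R2
t=15  I3 read-ops · issue I4 (MUL)
t=16  I3 finished on LSU · I4 read-ops
t=17  I3→R5
t=22  I4 finished on MUL
t=23  I4→R7
t=24  issue I5 (ADD)
t=25  I5 read-ops · issue I6 (SHIFT)
t=27  I5 finished on ADD
t=28  I5→R7
t=29  I6 read-ops · issue I7 (ADD)
t=30  I6 finished on SHIFT · I7 read-ops
t=31  I6→R2
t=32  I7 finished on ADD
t=33  I7→R3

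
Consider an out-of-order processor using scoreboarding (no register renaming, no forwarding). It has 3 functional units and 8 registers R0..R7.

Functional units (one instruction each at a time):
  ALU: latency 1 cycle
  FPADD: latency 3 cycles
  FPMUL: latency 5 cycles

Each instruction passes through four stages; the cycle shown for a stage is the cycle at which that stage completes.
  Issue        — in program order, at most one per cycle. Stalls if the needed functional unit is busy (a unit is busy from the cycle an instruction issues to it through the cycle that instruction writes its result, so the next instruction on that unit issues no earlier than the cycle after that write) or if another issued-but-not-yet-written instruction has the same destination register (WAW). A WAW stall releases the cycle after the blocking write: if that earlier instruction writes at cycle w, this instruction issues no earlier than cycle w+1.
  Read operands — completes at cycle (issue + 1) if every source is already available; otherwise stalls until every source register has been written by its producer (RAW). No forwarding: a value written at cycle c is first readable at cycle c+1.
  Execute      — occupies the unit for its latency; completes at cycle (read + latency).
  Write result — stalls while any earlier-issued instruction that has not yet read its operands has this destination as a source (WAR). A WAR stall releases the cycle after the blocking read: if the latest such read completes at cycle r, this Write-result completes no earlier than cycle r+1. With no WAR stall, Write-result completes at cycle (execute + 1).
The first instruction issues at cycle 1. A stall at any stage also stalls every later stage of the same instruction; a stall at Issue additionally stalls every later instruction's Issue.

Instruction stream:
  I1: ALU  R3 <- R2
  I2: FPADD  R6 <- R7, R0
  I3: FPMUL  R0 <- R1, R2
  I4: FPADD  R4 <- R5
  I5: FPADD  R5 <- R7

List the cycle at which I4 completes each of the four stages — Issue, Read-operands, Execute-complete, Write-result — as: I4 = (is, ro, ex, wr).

1) issue 1, read 2, done 3, write 4
2) issue 2, read 3, done 6, write 7
3) issue 3, read 4, done 9, write 10
4) issue 8, read 9, done 12, write 13  <struct: FPADD busy until I2 writes@7>
5) issue 14, read 15, done 18, write 19  <struct: FPADD busy until I4 writes@13>

I4 = (8, 9, 12, 13)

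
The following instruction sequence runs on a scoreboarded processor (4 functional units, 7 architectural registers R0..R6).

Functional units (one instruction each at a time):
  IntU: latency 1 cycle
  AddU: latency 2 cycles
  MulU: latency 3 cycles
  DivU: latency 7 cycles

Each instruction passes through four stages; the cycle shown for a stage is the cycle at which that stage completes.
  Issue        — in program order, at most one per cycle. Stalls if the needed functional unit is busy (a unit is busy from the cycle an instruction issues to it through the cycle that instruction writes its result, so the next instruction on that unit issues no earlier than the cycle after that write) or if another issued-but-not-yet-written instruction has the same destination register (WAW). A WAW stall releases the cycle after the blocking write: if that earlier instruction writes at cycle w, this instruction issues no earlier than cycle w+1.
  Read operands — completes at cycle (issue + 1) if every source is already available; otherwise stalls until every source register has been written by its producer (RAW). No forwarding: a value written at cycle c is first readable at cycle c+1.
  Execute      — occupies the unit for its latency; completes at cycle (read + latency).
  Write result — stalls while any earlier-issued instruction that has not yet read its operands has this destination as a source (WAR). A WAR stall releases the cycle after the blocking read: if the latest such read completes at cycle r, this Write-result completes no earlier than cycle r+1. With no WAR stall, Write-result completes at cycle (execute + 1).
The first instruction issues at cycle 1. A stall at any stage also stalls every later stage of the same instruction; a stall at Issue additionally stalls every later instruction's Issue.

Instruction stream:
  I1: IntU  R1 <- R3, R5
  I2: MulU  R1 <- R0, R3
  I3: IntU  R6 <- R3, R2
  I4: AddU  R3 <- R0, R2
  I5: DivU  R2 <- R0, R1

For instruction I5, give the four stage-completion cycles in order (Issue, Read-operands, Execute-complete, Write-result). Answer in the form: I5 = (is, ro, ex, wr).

I1: IS=1 RO=2 EX=3 WR=4
I2: IS=5 RO=6 EX=9 WR=10  [WAW R1: wait I1 write@4]
I3: IS=6 RO=7 EX=8 WR=9
I4: IS=7 RO=8 EX=10 WR=11
I5: IS=8 RO=11 EX=18 WR=19  [RAW R1: wait I2 write@10]

I5 = (8, 11, 18, 19)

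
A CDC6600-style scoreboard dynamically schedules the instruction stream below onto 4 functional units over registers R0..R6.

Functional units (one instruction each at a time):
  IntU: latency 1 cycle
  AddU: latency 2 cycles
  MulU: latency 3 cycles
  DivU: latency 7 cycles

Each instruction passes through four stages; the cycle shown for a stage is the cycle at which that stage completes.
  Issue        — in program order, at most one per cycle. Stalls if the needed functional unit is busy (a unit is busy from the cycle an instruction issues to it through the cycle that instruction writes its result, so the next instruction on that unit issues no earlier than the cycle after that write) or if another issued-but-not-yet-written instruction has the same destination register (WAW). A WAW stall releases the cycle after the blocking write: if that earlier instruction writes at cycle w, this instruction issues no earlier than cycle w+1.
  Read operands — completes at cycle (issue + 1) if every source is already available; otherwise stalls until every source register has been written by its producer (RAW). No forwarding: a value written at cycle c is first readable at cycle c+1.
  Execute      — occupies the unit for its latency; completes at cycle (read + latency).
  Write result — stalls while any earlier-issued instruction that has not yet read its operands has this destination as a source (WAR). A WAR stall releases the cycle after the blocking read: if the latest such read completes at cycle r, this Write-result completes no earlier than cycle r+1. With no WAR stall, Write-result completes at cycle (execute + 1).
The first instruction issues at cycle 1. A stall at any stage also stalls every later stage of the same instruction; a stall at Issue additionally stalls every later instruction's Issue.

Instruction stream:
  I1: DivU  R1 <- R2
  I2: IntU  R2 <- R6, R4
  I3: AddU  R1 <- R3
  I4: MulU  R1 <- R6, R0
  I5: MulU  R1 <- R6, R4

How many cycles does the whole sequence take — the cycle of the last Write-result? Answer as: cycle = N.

cycle = 27

[1] I1 dispatched to DivU
[2] I1 operands ready, I2 dispatched to IntU
[3] I2 operands ready
[4] I2 complete
[5] R2←I2
[9] I1 complete
[10] R1←I1
[11] I3 dispatched to AddU
[12] I3 operands ready
[14] I3 complete
[15] R1←I3
[16] I4 dispatched to MulU
[17] I4 operands ready
[20] I4 complete
[21] R1←I4
[22] I5 dispatched to MulU
[23] I5 operands ready
[26] I5 complete
[27] R1←I5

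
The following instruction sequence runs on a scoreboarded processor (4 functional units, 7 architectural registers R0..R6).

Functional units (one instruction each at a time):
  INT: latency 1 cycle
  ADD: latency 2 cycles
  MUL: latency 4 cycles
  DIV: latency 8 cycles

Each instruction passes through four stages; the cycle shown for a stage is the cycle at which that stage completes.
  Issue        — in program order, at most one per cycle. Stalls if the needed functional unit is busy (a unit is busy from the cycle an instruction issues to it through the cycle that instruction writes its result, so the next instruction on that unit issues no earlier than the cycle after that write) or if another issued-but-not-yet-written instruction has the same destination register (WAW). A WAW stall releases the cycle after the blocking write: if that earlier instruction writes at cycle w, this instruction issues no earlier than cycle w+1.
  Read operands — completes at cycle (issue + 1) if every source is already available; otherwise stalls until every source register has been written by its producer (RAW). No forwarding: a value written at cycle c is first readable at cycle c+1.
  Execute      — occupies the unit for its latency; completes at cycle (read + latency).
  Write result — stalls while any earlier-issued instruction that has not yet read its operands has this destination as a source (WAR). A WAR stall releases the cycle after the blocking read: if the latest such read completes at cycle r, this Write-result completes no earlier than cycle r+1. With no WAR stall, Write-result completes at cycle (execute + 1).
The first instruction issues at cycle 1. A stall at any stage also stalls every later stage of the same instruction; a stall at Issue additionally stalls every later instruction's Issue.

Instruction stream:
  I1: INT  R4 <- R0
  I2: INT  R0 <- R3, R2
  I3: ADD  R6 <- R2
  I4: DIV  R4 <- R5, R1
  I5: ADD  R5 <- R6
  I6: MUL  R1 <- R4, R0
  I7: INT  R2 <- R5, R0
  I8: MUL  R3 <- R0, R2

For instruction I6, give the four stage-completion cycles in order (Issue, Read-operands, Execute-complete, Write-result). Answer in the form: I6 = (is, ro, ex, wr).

[1] issue I1 (INT)
[2] I1 read-ops
[3] I1 finished on INT
[4] I1→R4
[5] issue I2 (INT)
[6] I2 read-ops | issue I3 (ADD)
[7] I2 finished on INT | I3 read-ops | issue I4 (DIV)
[8] I2→R0 | I4 read-ops
[9] I3 finished on ADD
[10] I3→R6
[11] issue I5 (ADD)
[12] I5 read-ops | issue I6 (MUL)
[13] issue I7 (INT)
[14] I5 finished on ADD
[15] I5→R5
[16] I4 finished on DIV | I7 read-ops
[17] I4→R4 | I7 finished on INT
[18] I6 read-ops | I7→R2
[22] I6 finished on MUL
[23] I6→R1
[24] issue I8 (MUL)
[25] I8 read-ops
[29] I8 finished on MUL
[30] I8→R3

I6 = (12, 18, 22, 23)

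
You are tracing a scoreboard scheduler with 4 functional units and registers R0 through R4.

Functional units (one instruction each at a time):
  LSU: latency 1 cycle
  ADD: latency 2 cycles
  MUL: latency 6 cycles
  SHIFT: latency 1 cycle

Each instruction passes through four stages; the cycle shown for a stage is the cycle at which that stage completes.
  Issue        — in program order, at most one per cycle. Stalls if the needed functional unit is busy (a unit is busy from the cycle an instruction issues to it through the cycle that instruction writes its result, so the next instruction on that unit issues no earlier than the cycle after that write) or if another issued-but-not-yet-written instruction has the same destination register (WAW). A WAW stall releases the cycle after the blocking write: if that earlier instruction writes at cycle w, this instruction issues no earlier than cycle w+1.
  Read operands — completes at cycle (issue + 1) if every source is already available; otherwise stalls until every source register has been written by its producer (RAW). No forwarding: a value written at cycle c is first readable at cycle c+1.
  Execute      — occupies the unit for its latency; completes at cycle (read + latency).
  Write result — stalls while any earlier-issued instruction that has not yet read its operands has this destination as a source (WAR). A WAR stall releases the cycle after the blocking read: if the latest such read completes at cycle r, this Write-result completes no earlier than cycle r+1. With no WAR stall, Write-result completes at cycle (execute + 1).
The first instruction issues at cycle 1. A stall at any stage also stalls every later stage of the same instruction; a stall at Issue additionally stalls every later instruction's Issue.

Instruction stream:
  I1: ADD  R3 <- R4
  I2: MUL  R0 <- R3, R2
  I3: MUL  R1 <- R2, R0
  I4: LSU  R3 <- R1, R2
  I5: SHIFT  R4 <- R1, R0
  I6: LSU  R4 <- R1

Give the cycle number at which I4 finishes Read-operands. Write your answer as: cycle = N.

cycle = 23

t=1  I1 dispatched to ADD
t=2  I1 operands ready, I2 dispatched to MUL
t=4  I1 complete
t=5  R3←I1
t=6  I2 operands ready
t=12  I2 complete
t=13  R0←I2
t=14  I3 dispatched to MUL
t=15  I3 operands ready, I4 dispatched to LSU
t=16  I5 dispatched to SHIFT
t=21  I3 complete
t=22  R1←I3
t=23  I4 operands ready, I5 operands ready
t=24  I4 complete, I5 complete
t=25  R3←I4, R4←I5
t=26  I6 dispatched to LSU
t=27  I6 operands ready
t=28  I6 complete
t=29  R4←I6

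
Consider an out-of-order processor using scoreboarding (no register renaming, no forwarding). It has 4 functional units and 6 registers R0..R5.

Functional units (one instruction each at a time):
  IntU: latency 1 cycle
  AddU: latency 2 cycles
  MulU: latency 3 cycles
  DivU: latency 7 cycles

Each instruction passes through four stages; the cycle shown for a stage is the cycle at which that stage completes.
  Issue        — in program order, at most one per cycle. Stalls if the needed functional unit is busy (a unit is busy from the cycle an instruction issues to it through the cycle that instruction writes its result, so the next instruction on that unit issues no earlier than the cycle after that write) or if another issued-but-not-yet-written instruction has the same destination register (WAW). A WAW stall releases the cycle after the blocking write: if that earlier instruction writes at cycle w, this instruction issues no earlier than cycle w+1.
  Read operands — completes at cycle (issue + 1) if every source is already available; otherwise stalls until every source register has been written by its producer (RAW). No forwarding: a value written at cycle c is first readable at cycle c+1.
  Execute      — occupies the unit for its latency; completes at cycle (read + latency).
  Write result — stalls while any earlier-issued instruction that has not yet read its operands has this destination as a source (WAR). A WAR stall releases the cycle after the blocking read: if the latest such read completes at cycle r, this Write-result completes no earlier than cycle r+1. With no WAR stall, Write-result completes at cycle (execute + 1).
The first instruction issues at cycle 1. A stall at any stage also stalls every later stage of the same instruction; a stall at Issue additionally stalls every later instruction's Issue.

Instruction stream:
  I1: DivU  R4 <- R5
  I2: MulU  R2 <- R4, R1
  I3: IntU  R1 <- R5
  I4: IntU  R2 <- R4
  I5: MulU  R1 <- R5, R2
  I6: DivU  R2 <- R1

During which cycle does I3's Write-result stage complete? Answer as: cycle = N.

I1 -> (1, 2, 9, 10)
I2 -> (2, 11, 14, 15)  // RAW R4: wait I1 write@10
I3 -> (3, 4, 5, 12)  // WAR R1: wait I2 read@11
I4 -> (16, 17, 18, 19)  // WAW R2: wait I2 write@15
I5 -> (17, 20, 23, 24)  // RAW R2: wait I4 write@19
I6 -> (20, 25, 32, 33)  // WAW R2: wait I4 write@19, RAW R1: wait I5 write@24

cycle = 12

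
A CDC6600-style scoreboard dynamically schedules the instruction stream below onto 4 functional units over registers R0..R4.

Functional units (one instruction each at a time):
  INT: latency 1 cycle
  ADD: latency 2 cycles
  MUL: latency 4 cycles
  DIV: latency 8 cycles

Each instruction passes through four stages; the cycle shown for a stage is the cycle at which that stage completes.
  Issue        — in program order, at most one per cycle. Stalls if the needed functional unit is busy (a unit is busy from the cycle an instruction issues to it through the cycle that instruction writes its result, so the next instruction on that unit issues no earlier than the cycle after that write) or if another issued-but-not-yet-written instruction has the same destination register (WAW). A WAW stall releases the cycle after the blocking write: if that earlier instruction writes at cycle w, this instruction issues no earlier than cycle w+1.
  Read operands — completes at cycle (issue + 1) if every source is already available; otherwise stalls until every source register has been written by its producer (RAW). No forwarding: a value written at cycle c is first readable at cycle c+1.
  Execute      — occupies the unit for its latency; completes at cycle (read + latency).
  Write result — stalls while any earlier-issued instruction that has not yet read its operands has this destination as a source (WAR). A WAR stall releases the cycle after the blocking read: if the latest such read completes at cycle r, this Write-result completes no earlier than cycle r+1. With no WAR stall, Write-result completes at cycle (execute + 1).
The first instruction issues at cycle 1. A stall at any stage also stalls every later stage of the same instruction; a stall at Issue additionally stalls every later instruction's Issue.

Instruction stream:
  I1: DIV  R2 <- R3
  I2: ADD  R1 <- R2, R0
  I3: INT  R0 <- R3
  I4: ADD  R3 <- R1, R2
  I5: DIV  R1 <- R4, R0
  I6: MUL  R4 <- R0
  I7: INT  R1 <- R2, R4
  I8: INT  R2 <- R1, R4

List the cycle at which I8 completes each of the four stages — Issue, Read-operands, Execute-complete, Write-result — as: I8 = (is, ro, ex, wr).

t=1  I1 dispatched to DIV
t=2  I1 operands ready | I2 dispatched to ADD
t=3  I3 dispatched to INT
t=4  I3 operands ready
t=5  I3 complete
t=10  I1 complete
t=11  R2←I1
t=12  I2 operands ready
t=13  R0←I3
t=14  I2 complete
t=15  R1←I2
t=16  I4 dispatched to ADD
t=17  I4 operands ready | I5 dispatched to DIV
t=18  I5 operands ready | I6 dispatched to MUL
t=19  I4 complete | I6 operands ready
t=20  R3←I4
t=23  I6 complete
t=24  R4←I6
t=26  I5 complete
t=27  R1←I5
t=28  I7 dispatched to INT
t=29  I7 operands ready
t=30  I7 complete
t=31  R1←I7
t=32  I8 dispatched to INT
t=33  I8 operands ready
t=34  I8 complete
t=35  R2←I8

I8 = (32, 33, 34, 35)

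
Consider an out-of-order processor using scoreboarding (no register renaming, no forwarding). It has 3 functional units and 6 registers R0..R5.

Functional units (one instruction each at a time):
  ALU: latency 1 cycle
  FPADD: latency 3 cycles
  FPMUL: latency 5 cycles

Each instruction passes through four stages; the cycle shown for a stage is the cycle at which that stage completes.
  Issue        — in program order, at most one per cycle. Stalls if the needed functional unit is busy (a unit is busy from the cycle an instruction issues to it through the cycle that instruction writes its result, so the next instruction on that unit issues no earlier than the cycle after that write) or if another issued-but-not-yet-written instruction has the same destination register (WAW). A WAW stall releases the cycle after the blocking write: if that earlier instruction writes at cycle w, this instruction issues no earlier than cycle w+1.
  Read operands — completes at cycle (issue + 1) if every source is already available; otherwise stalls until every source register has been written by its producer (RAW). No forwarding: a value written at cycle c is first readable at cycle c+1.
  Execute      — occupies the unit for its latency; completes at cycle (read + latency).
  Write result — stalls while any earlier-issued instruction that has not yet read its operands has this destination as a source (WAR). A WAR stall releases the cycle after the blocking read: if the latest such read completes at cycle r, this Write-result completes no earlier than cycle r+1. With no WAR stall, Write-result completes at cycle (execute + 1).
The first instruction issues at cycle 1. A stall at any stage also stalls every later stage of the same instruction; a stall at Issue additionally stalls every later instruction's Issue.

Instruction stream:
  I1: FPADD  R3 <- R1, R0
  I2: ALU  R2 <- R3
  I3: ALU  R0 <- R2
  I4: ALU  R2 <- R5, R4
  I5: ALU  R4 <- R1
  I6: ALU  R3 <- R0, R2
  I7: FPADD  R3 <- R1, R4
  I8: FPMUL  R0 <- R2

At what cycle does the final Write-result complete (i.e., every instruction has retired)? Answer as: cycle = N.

1) issue 1, read 2, done 5, write 6
2) issue 2, read 7, done 8, write 9  <RAW R3: wait I1 write@6>
3) issue 10, read 11, done 12, write 13  <struct: ALU busy until I2 writes@9>
4) issue 14, read 15, done 16, write 17  <struct: ALU busy until I3 writes@13>
5) issue 18, read 19, done 20, write 21  <struct: ALU busy until I4 writes@17>
6) issue 22, read 23, done 24, write 25  <struct: ALU busy until I5 writes@21>
7) issue 26, read 27, done 30, write 31  <WAW R3: wait I6 write@25>
8) issue 27, read 28, done 33, write 34

cycle = 34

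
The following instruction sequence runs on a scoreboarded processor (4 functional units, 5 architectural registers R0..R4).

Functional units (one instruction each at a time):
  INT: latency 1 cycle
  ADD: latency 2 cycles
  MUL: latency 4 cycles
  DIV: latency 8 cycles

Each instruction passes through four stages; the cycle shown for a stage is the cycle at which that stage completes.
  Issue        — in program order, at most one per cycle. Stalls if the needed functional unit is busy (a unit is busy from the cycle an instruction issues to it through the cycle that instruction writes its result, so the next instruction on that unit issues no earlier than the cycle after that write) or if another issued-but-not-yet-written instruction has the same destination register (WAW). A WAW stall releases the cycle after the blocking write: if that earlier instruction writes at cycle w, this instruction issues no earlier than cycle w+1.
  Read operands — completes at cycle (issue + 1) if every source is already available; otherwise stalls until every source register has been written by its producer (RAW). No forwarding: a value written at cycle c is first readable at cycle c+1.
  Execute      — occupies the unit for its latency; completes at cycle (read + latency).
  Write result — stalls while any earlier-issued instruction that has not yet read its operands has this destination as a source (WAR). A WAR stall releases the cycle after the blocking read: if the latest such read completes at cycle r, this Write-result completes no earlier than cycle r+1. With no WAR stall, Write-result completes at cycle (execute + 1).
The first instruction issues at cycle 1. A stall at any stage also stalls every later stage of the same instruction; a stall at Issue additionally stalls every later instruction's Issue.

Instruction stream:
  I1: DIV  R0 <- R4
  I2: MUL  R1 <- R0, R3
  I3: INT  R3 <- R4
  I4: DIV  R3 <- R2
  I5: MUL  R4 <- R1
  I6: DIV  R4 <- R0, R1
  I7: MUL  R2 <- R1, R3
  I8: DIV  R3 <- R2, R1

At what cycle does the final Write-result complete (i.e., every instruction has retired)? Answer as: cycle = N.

cycle = 46

[I1] 1/2/10/11
[I2] 2/12/16/17  (RAW R0: wait I1 write@11)
[I3] 3/4/5/13  (WAR R3: wait I2 read@12)
[I4] 14/15/23/24  (WAW R3: wait I3 write@13)
[I5] 18/19/23/24  (struct: MUL busy until I2 writes@17)
[I6] 25/26/34/35  (WAW R4: wait I5 write@24)
[I7] 26/27/31/32
[I8] 36/37/45/46  (struct: DIV busy until I6 writes@35)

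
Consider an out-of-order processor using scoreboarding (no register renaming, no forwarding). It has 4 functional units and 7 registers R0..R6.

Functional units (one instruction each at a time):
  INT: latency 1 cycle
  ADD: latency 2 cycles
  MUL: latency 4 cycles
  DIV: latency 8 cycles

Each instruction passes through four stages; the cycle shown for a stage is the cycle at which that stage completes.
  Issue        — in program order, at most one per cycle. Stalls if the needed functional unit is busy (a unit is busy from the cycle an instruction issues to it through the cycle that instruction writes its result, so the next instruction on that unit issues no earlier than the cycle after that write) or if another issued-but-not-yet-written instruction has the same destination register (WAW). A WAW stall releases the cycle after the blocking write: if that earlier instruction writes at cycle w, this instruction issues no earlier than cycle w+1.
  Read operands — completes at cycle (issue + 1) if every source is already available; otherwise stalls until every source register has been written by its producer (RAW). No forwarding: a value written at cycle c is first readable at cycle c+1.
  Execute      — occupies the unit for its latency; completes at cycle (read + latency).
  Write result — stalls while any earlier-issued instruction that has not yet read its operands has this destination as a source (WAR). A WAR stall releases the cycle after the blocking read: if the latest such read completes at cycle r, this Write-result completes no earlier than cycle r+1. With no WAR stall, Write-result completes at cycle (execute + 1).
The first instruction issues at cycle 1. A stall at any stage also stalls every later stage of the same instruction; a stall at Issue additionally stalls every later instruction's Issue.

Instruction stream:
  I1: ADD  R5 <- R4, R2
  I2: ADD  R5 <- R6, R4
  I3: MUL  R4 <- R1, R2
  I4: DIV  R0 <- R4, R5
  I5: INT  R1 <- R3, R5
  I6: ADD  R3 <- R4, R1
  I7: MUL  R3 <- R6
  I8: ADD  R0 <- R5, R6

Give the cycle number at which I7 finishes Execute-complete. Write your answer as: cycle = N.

[I1] 1/2/4/5
[I2] 6/7/9/10  (struct: ADD busy until I1 writes@5)
[I3] 7/8/12/13
[I4] 8/14/22/23  (RAW R4: wait I3 write@13)
[I5] 9/11/12/13  (RAW R5: wait I2 write@10)
[I6] 11/14/16/17  (struct: ADD busy until I2 writes@10; RAW R4: wait I3 write@13; RAW R1: wait I5 write@13)
[I7] 18/19/23/24  (WAW R3: wait I6 write@17)
[I8] 24/25/27/28  (WAW R0: wait I4 write@23)

cycle = 23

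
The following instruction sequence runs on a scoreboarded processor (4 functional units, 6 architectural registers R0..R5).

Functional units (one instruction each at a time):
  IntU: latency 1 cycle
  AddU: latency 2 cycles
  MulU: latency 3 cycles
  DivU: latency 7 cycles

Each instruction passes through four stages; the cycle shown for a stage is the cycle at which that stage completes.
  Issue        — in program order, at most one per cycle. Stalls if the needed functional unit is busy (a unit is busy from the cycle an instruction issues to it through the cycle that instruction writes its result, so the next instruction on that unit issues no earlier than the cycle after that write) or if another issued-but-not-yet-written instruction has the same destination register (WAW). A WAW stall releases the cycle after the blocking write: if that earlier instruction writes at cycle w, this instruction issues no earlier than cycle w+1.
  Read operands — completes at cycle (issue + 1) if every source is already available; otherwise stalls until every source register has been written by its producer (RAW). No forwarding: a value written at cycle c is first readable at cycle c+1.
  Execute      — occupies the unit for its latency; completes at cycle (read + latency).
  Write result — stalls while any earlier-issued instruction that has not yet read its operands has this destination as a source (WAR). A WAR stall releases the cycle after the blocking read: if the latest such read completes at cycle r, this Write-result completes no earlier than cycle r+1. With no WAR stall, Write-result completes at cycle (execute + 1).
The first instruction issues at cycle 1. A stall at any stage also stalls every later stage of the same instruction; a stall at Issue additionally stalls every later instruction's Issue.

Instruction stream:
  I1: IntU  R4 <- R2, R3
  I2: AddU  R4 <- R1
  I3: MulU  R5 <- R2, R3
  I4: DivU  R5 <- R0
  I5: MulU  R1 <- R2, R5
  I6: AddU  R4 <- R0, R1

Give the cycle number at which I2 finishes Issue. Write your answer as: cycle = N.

cycle = 5

1) issue 1, read 2, done 3, write 4
2) issue 5, read 6, done 8, write 9  <WAW R4: wait I1 write@4>
3) issue 6, read 7, done 10, write 11
4) issue 12, read 13, done 20, write 21  <WAW R5: wait I3 write@11>
5) issue 13, read 22, done 25, write 26  <RAW R5: wait I4 write@21>
6) issue 14, read 27, done 29, write 30  <RAW R1: wait I5 write@26>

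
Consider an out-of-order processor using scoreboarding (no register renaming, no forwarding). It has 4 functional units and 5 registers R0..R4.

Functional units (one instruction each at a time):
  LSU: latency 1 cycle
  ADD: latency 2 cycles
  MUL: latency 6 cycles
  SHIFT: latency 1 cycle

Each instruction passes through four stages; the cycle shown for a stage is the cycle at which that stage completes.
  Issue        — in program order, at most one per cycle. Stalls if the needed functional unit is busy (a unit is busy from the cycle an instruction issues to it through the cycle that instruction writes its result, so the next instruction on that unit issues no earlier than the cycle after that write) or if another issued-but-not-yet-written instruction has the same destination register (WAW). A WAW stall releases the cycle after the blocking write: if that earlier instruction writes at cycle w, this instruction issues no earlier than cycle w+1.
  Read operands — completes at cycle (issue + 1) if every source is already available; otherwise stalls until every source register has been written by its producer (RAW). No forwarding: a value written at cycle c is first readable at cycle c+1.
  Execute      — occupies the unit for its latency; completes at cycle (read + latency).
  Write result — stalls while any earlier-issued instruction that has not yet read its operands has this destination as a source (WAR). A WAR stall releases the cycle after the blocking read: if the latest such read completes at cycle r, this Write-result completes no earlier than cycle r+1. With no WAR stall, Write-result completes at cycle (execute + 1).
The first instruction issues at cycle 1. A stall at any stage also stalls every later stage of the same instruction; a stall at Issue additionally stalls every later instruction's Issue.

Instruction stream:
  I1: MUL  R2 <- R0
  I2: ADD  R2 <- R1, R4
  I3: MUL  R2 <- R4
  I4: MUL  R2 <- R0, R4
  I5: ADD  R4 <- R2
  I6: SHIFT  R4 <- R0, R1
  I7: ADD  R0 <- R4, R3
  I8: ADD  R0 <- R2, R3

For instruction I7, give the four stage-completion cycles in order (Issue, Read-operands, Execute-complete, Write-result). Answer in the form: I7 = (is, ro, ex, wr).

I7 = (38, 41, 43, 44)

I1 -> (1, 2, 8, 9)
I2 -> (10, 11, 13, 14)  // WAW R2: wait I1 write@9
I3 -> (15, 16, 22, 23)  // WAW R2: wait I2 write@14
I4 -> (24, 25, 31, 32)  // struct: MUL busy until I3 writes@23
I5 -> (25, 33, 35, 36)  // RAW R2: wait I4 write@32
I6 -> (37, 38, 39, 40)  // WAW R4: wait I5 write@36
I7 -> (38, 41, 43, 44)  // RAW R4: wait I6 write@40
I8 -> (45, 46, 48, 49)  // struct: ADD busy until I7 writes@44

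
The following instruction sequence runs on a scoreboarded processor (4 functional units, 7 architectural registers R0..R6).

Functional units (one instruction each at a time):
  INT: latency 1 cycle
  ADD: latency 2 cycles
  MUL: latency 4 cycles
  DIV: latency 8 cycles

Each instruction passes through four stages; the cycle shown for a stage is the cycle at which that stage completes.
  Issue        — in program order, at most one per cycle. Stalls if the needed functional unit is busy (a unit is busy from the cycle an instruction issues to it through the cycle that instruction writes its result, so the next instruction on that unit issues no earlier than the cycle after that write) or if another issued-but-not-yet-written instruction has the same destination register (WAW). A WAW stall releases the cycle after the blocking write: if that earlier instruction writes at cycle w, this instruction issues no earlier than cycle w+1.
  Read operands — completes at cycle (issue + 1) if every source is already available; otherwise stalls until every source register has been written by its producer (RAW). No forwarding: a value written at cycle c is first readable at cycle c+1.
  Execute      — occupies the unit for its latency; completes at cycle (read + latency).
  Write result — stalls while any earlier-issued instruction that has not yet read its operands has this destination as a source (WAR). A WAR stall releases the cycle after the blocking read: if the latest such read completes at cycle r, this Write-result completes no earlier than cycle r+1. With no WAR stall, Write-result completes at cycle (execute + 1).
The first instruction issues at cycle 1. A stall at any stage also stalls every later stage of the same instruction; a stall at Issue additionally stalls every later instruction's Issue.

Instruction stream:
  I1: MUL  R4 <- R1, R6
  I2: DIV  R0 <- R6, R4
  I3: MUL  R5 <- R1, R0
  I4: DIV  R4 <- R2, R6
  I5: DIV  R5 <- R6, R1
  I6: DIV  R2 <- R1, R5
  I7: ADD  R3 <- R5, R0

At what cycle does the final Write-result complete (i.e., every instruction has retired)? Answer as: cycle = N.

cycle = 50

I1  is:1  ro:2  ex:6  wr:7
I2  is:2  ro:8  ex:16  wr:17  — RAW R4: wait I1 write@7
I3  is:8  ro:18  ex:22  wr:23  — struct: MUL busy until I1 writes@7, RAW R0: wait I2 write@17
I4  is:18  ro:19  ex:27  wr:28  — struct: DIV busy until I2 writes@17
I5  is:29  ro:30  ex:38  wr:39  — struct: DIV busy until I4 writes@28
I6  is:40  ro:41  ex:49  wr:50  — struct: DIV busy until I5 writes@39
I7  is:41  ro:42  ex:44  wr:45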